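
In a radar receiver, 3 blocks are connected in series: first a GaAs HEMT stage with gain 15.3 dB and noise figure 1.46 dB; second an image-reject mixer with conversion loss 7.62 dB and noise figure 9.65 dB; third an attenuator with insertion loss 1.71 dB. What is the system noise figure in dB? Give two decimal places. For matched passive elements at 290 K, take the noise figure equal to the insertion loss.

Convert to linear (a loss of L dB is a gain of −L dB): F_i = 10^(NF_i/10), G_i = 10^(G_i,dB/10)
  Stage 1: F_1 = 10^(1.46/10) = 1.400, G_1 = 10^(15.3/10) = 33.88
  Stage 2: F_2 = 10^(9.65/10) = 9.226, G_2 = 10^(−7.62/10) = 0.1730
  Stage 3: F_3 = 10^(1.71/10) = 1.483, G_3 = 10^(−1.71/10) = 0.6745
Friis cascade:
  F = 1.400 + (9.226 − 1)/33.88 + (1.483 − 1)/5.861 = 1.725
NF = 10 log₁₀(1.725) = 2.37 dB

2.37 dB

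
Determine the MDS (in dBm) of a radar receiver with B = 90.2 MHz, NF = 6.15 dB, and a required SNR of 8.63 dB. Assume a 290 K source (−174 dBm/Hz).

−79.7 dBm

Sensitivity = −174 + 10 log₁₀(B) + NF + SNR_min
= −174 + 79.55 + 6.15 + 8.63
= −79.67 dBm → −79.7 dBm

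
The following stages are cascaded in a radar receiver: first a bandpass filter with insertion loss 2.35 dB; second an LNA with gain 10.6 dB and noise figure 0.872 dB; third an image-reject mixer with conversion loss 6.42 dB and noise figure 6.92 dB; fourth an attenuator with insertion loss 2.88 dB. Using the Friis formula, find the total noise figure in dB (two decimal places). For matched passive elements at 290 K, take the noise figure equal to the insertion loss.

5.19 dB

Convert to linear (a loss of L dB is a gain of −L dB): F_i = 10^(NF_i/10), G_i = 10^(G_i,dB/10)
  Stage 1: F_1 = 10^(2.35/10) = 1.718, G_1 = 10^(−2.35/10) = 0.5821
  Stage 2: F_2 = 10^(0.872/10) = 1.222, G_2 = 10^(10.6/10) = 11.48
  Stage 3: F_3 = 10^(6.92/10) = 4.920, G_3 = 10^(−6.42/10) = 0.2280
  Stage 4: F_4 = 10^(2.88/10) = 1.941, G_4 = 10^(−2.88/10) = 0.5152
Friis cascade:
  F = 1.718 + (1.222 − 1)/0.5821 + (4.920 − 1)/6.683 + (1.941 − 1)/1.524 = 3.304
NF = 10 log₁₀(3.304) = 5.19 dB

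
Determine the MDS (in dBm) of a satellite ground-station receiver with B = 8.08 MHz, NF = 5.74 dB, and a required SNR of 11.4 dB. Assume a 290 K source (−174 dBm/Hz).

−87.8 dBm

Sensitivity = −174 + 10 log₁₀(B) + NF + SNR_min
= −174 + 69.07 + 5.74 + 11.4
= −87.79 dBm → −87.8 dBm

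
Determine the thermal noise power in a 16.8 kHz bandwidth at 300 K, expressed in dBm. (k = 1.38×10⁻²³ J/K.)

P_n = kTB = 1.38×10⁻²³ × 300 × 1.68×10⁴ = 6.96×10⁻¹⁷ W
In dBm: 10 log₁₀(6.96×10⁻¹⁷ / 10⁻³) = −131.6 dBm

−131.6 dBm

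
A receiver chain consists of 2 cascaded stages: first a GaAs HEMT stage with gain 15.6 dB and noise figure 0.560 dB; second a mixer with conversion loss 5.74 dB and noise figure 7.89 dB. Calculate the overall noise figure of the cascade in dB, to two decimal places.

Convert to linear (a loss of L dB is a gain of −L dB): F_i = 10^(NF_i/10), G_i = 10^(G_i,dB/10)
  Stage 1: F_1 = 10^(0.560/10) = 1.138, G_1 = 10^(15.6/10) = 36.31
  Stage 2: F_2 = 10^(7.89/10) = 6.152, G_2 = 10^(−5.74/10) = 0.2667
Friis cascade:
  F = 1.138 + (6.152 − 1)/36.31 = 1.280
NF = 10 log₁₀(1.280) = 1.07 dB

1.07 dB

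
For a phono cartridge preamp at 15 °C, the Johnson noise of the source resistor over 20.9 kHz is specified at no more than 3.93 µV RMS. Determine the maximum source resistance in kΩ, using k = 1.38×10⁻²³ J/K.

T = 15 °C + 273.15 = 288.15 K
Johnson–Nyquist: V_n = √(4kTRB) ⇒ R = V_n² / (4kTB)
4kTB = 4 × 1.38×10⁻²³ × 288.15 × 2.09×10⁴ = 3.32×10⁻¹⁶
R = (3.93×10⁻⁶)² / 3.32×10⁻¹⁶ = 4.65×10⁴ Ω = 46.5 kΩ

46.5 kΩ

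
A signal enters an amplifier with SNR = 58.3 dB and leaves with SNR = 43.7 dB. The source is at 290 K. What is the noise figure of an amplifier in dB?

14.6 dB

NF (dB) = SNR_in(dB) − SNR_out(dB) when the source is at T₀
NF = 58.3 − 43.7 = 14.6 dB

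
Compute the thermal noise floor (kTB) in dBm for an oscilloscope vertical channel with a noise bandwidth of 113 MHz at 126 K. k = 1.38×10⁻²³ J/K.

P_n = kTB = 1.38×10⁻²³ × 126 × 1.13×10⁸ = 1.96×10⁻¹³ W
In dBm: 10 log₁₀(1.96×10⁻¹³ / 10⁻³) = −97.1 dBm

−97.1 dBm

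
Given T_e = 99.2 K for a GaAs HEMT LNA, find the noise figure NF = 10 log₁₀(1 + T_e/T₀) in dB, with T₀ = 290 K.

1.28 dB

F = 1 + T_e/T₀ = 1 + 99.2/290 = 1.34207
NF = 10 log₁₀(1.34207) = 1.28 dB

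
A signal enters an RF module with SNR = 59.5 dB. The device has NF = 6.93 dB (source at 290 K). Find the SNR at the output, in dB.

52.57 dB

By definition F = SNR_in/SNR_out, so in dB: SNR_out = SNR_in − NF
SNR_out = 59.5 − 6.93 = 52.57 dB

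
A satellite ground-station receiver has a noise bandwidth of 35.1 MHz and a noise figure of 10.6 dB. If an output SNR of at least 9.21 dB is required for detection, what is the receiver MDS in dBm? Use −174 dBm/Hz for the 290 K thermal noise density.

−78.7 dBm

Sensitivity = −174 + 10 log₁₀(B) + NF + SNR_min
= −174 + 75.45 + 10.6 + 9.21
= −78.74 dBm → −78.7 dBm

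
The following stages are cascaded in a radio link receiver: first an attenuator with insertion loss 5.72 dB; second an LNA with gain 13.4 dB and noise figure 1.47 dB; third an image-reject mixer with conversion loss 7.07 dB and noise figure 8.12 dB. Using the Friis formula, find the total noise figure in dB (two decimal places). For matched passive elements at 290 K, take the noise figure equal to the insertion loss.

Convert to linear (a loss of L dB is a gain of −L dB): F_i = 10^(NF_i/10), G_i = 10^(G_i,dB/10)
  Stage 1: F_1 = 10^(5.72/10) = 3.733, G_1 = 10^(−5.72/10) = 0.2679
  Stage 2: F_2 = 10^(1.47/10) = 1.403, G_2 = 10^(13.4/10) = 21.88
  Stage 3: F_3 = 10^(8.12/10) = 6.486, G_3 = 10^(−7.07/10) = 0.1963
Friis cascade:
  F = 3.733 + (1.403 − 1)/0.2679 + (6.486 − 1)/5.861 = 6.172
NF = 10 log₁₀(6.172) = 7.90 dB

7.90 dB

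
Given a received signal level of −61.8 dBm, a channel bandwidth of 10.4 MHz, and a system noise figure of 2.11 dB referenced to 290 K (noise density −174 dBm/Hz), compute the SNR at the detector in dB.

Noise floor: N = −174 + 10 log₁₀(B) + NF
10 log₁₀(1.04×10⁷) = 70.17 dB
N = −174 + 70.17 + 2.11 = −101.72 dBm
SNR = P_sig − N = −61.8 − (−101.72) = 39.92 dB → 39.9 dB

39.9 dB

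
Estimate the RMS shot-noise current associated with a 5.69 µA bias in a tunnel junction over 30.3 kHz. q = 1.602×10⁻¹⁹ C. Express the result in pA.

I_n = √(2qI·B)
2qI·B = 2 × 1.602×10⁻¹⁹ × 5.69×10⁻⁶ × 3.03×10⁴ = 5.52×10⁻²⁰ A²
I_n = √(5.52×10⁻²⁰) = 2.35×10⁻¹⁰ A = 235 pA

235 pA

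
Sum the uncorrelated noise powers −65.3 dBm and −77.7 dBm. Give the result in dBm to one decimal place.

Convert to linear, add, convert back:
P₁ = 2.95×10⁻¹⁰ W, P₂ = 1.70×10⁻¹¹ W
P_tot = 3.12×10⁻¹⁰ W → 10 log₁₀(P_tot / 10⁻³) = −65.1 dBm

−65.1 dBm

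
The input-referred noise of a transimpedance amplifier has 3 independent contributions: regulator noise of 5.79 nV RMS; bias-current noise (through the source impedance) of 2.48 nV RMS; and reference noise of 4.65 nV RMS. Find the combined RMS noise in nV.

7.83 nV

Uncorrelated sources add in power (mean-square): V_tot = √(ΣV_i²)
V_tot = √[(5.79×10⁻⁹)² + (2.48×10⁻⁹)² + (4.65×10⁻⁹)²] = 7.83×10⁻⁹ V = 7.83 nV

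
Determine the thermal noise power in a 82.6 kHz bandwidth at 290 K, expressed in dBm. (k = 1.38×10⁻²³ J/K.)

P_n = kTB = 1.38×10⁻²³ × 290 × 8.26×10⁴ = 3.31×10⁻¹⁶ W
In dBm: 10 log₁₀(3.31×10⁻¹⁶ / 10⁻³) = −124.8 dBm

−124.8 dBm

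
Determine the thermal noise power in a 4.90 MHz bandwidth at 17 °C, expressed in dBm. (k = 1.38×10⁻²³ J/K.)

T = 17 °C + 273.15 = 290.15 K
P_n = kTB = 1.38×10⁻²³ × 290.15 × 4.90×10⁶ = 1.96×10⁻¹⁴ W
In dBm: 10 log₁₀(1.96×10⁻¹⁴ / 10⁻³) = −107.1 dBm

−107.1 dBm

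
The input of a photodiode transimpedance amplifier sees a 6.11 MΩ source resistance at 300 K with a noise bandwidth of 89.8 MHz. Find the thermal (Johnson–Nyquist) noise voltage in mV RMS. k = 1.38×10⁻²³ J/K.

V_n = √(4kTRB)
4kTRB = 4 × 1.38×10⁻²³ × 300 × 6.11×10⁶ × 8.98×10⁷ = 9.09×10⁻⁶ V²
V_n = √(9.09×10⁻⁶) = 3.01×10⁻³ V = 3.01 mV

3.01 mV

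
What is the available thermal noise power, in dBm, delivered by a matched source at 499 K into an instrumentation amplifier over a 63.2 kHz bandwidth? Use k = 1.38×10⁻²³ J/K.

−123.6 dBm

P_n = kTB = 1.38×10⁻²³ × 499 × 6.32×10⁴ = 4.35×10⁻¹⁶ W
In dBm: 10 log₁₀(4.35×10⁻¹⁶ / 10⁻³) = −123.6 dBm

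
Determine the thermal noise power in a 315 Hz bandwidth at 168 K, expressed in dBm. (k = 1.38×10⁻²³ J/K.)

P_n = kTB = 1.38×10⁻²³ × 168 × 3.15×10² = 7.30×10⁻¹⁹ W
In dBm: 10 log₁₀(7.30×10⁻¹⁹ / 10⁻³) = −151.4 dBm

−151.4 dBm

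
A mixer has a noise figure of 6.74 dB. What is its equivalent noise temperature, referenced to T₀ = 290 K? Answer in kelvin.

F = 10^(6.74/10) = 4.72063
T_e = (F − 1)·T₀ = (4.72063 − 1) × 290 = 1079 K

1079 K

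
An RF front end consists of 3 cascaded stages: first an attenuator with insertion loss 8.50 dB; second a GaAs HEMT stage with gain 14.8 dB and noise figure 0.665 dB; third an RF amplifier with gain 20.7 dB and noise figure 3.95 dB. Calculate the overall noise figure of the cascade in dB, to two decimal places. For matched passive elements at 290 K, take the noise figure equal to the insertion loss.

9.34 dB

Convert to linear (a loss of L dB is a gain of −L dB): F_i = 10^(NF_i/10), G_i = 10^(G_i,dB/10)
  Stage 1: F_1 = 10^(8.50/10) = 7.079, G_1 = 10^(−8.50/10) = 0.1413
  Stage 2: F_2 = 10^(0.665/10) = 1.165, G_2 = 10^(14.8/10) = 30.20
  Stage 3: F_3 = 10^(3.95/10) = 2.483, G_3 = 10^(20.7/10) = 117.5
Friis cascade:
  F = 7.079 + (1.165 − 1)/0.1413 + (2.483 − 1)/4.266 = 8.599
NF = 10 log₁₀(8.599) = 9.34 dB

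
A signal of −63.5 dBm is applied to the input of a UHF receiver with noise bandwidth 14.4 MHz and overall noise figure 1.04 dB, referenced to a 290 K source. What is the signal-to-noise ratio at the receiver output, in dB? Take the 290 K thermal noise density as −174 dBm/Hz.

37.9 dB

Noise floor: N = −174 + 10 log₁₀(B) + NF
10 log₁₀(1.44×10⁷) = 71.58 dB
N = −174 + 71.58 + 1.04 = −101.38 dBm
SNR = P_sig − N = −63.5 − (−101.38) = 37.88 dB → 37.9 dB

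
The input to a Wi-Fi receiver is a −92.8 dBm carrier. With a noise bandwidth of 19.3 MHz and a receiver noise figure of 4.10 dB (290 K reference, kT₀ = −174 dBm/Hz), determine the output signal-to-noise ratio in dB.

4.2 dB

Noise floor: N = −174 + 10 log₁₀(B) + NF
10 log₁₀(1.93×10⁷) = 72.86 dB
N = −174 + 72.86 + 4.10 = −97.04 dBm
SNR = P_sig − N = −92.8 − (−97.04) = 4.24 dB → 4.2 dB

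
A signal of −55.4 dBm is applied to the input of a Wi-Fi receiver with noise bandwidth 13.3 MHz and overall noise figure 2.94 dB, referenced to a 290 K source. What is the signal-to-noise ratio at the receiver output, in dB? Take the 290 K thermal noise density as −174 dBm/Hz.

Noise floor: N = −174 + 10 log₁₀(B) + NF
10 log₁₀(1.33×10⁷) = 71.24 dB
N = −174 + 71.24 + 2.94 = −99.82 dBm
SNR = P_sig − N = −55.4 − (−99.82) = 44.42 dB → 44.4 dB

44.4 dB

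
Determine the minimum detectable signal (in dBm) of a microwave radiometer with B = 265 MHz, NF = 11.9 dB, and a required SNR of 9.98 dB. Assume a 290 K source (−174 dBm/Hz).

Sensitivity = −174 + 10 log₁₀(B) + NF + SNR_min
= −174 + 84.23 + 11.9 + 9.98
= −67.89 dBm → −67.9 dBm

−67.9 dBm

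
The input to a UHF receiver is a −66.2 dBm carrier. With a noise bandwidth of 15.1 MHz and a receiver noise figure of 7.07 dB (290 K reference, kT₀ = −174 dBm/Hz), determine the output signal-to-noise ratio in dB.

Noise floor: N = −174 + 10 log₁₀(B) + NF
10 log₁₀(1.51×10⁷) = 71.79 dB
N = −174 + 71.79 + 7.07 = −95.14 dBm
SNR = P_sig − N = −66.2 − (−95.14) = 28.94 dB → 28.9 dB

28.9 dB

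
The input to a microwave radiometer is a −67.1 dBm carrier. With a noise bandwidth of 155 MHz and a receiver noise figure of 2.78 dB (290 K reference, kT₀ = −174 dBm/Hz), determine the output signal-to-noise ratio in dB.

Noise floor: N = −174 + 10 log₁₀(B) + NF
10 log₁₀(1.55×10⁸) = 81.9 dB
N = −174 + 81.9 + 2.78 = −89.32 dBm
SNR = P_sig − N = −67.1 − (−89.32) = 22.22 dB → 22.2 dB

22.2 dB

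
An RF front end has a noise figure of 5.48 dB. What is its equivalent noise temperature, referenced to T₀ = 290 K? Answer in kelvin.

F = 10^(5.48/10) = 3.53183
T_e = (F − 1)·T₀ = (3.53183 − 1) × 290 = 734 K

734 K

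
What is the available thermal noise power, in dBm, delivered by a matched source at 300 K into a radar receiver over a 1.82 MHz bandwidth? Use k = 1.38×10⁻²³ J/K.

P_n = kTB = 1.38×10⁻²³ × 300 × 1.82×10⁶ = 7.53×10⁻¹⁵ W
In dBm: 10 log₁₀(7.53×10⁻¹⁵ / 10⁻³) = −111.2 dBm

−111.2 dBm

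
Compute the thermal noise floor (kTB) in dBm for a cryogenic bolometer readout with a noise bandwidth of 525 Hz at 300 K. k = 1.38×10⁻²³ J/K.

−146.6 dBm

P_n = kTB = 1.38×10⁻²³ × 300 × 5.25×10² = 2.17×10⁻¹⁸ W
In dBm: 10 log₁₀(2.17×10⁻¹⁸ / 10⁻³) = −146.6 dBm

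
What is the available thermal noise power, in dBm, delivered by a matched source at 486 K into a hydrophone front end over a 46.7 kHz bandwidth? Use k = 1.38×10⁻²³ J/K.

P_n = kTB = 1.38×10⁻²³ × 486 × 4.67×10⁴ = 3.13×10⁻¹⁶ W
In dBm: 10 log₁₀(3.13×10⁻¹⁶ / 10⁻³) = −125.0 dBm

−125.0 dBm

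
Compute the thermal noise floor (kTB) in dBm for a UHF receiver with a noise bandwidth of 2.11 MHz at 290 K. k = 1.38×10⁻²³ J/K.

−110.7 dBm

P_n = kTB = 1.38×10⁻²³ × 290 × 2.11×10⁶ = 8.44×10⁻¹⁵ W
In dBm: 10 log₁₀(8.44×10⁻¹⁵ / 10⁻³) = −110.7 dBm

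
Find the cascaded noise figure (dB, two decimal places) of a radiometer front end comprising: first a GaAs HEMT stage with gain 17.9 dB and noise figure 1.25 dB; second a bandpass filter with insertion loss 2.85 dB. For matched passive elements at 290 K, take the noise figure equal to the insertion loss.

Convert to linear (a loss of L dB is a gain of −L dB): F_i = 10^(NF_i/10), G_i = 10^(G_i,dB/10)
  Stage 1: F_1 = 10^(1.25/10) = 1.334, G_1 = 10^(17.9/10) = 61.66
  Stage 2: F_2 = 10^(2.85/10) = 1.928, G_2 = 10^(−2.85/10) = 0.5188
Friis cascade:
  F = 1.334 + (1.928 − 1)/61.66 = 1.349
NF = 10 log₁₀(1.349) = 1.30 dB

1.30 dB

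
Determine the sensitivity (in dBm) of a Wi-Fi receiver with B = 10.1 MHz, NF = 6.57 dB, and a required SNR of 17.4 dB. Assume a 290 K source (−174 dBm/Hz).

Sensitivity = −174 + 10 log₁₀(B) + NF + SNR_min
= −174 + 70.04 + 6.57 + 17.4
= −79.99 dBm → −80.0 dBm

−80.0 dBm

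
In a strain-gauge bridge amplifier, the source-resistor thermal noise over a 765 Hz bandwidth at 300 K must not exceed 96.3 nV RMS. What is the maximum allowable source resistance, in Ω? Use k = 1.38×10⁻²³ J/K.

Johnson–Nyquist: V_n = √(4kTRB) ⇒ R = V_n² / (4kTB)
4kTB = 4 × 1.38×10⁻²³ × 300 × 7.65×10² = 1.27×10⁻¹⁷
R = (9.63×10⁻⁸)² / 1.27×10⁻¹⁷ = 7.32×10² Ω = 732 Ω

732 Ω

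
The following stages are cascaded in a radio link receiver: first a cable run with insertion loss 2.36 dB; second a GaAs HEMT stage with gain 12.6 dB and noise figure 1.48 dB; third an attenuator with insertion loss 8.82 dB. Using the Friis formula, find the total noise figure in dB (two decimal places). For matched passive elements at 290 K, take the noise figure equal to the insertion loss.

4.84 dB

Convert to linear (a loss of L dB is a gain of −L dB): F_i = 10^(NF_i/10), G_i = 10^(G_i,dB/10)
  Stage 1: F_1 = 10^(2.36/10) = 1.722, G_1 = 10^(−2.36/10) = 0.5808
  Stage 2: F_2 = 10^(1.48/10) = 1.406, G_2 = 10^(12.6/10) = 18.20
  Stage 3: F_3 = 10^(8.82/10) = 7.621, G_3 = 10^(−8.82/10) = 0.1312
Friis cascade:
  F = 1.722 + (1.406 − 1)/0.5808 + (7.621 − 1)/10.57 = 3.048
NF = 10 log₁₀(3.048) = 4.84 dB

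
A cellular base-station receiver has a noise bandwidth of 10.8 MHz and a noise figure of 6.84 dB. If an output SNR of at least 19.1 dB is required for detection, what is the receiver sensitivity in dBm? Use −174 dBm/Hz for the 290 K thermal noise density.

Sensitivity = −174 + 10 log₁₀(B) + NF + SNR_min
= −174 + 70.33 + 6.84 + 19.1
= −77.73 dBm → −77.7 dBm

−77.7 dBm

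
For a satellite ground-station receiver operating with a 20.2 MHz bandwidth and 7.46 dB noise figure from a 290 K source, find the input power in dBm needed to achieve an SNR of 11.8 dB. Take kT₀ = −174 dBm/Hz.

−81.7 dBm

Sensitivity = −174 + 10 log₁₀(B) + NF + SNR_min
= −174 + 73.05 + 7.46 + 11.8
= −81.69 dBm → −81.7 dBm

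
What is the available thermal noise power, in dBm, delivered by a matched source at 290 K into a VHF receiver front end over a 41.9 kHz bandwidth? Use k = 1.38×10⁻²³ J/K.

−127.8 dBm

P_n = kTB = 1.38×10⁻²³ × 290 × 4.19×10⁴ = 1.68×10⁻¹⁶ W
In dBm: 10 log₁₀(1.68×10⁻¹⁶ / 10⁻³) = −127.8 dBm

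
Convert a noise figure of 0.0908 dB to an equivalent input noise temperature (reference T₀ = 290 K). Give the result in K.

6.13 K

F = 10^(0.0908/10) = 1.02113
T_e = (F − 1)·T₀ = (1.02113 − 1) × 290 = 6.13 K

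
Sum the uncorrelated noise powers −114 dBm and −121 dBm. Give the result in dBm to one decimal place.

Convert to linear, add, convert back:
P₁ = 3.98×10⁻¹⁵ W, P₂ = 7.94×10⁻¹⁶ W
P_tot = 4.78×10⁻¹⁵ W → 10 log₁₀(P_tot / 10⁻³) = −113.2 dBm

−113.2 dBm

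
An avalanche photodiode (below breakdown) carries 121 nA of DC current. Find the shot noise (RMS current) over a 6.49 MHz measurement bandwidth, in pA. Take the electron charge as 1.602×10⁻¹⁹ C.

502 pA

I_n = √(2qI·B)
2qI·B = 2 × 1.602×10⁻¹⁹ × 1.21×10⁻⁷ × 6.49×10⁶ = 2.52×10⁻¹⁹ A²
I_n = √(2.52×10⁻¹⁹) = 5.02×10⁻¹⁰ A = 502 pA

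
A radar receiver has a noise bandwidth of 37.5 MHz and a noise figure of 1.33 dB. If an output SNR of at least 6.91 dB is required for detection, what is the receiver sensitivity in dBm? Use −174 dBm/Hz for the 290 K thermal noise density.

−90.0 dBm

Sensitivity = −174 + 10 log₁₀(B) + NF + SNR_min
= −174 + 75.74 + 1.33 + 6.91
= −90.02 dBm → −90.0 dBm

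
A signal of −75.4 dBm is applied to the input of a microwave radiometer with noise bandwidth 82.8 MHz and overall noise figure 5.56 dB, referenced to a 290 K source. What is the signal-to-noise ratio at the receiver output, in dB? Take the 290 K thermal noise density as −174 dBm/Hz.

Noise floor: N = −174 + 10 log₁₀(B) + NF
10 log₁₀(8.28×10⁷) = 79.18 dB
N = −174 + 79.18 + 5.56 = −89.26 dBm
SNR = P_sig − N = −75.4 − (−89.26) = 13.86 dB → 13.9 dB

13.9 dB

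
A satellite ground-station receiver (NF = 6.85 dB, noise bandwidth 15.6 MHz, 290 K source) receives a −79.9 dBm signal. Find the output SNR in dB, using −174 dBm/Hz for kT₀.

15.3 dB

Noise floor: N = −174 + 10 log₁₀(B) + NF
10 log₁₀(1.56×10⁷) = 71.93 dB
N = −174 + 71.93 + 6.85 = −95.22 dBm
SNR = P_sig − N = −79.9 − (−95.22) = 15.32 dB → 15.3 dB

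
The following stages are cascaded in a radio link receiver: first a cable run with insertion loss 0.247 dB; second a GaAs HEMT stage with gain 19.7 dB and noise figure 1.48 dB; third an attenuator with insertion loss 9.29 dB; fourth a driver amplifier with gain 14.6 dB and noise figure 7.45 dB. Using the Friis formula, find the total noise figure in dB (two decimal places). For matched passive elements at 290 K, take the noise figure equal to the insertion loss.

3.04 dB

Convert to linear (a loss of L dB is a gain of −L dB): F_i = 10^(NF_i/10), G_i = 10^(G_i,dB/10)
  Stage 1: F_1 = 10^(0.247/10) = 1.059, G_1 = 10^(−0.247/10) = 0.9447
  Stage 2: F_2 = 10^(1.48/10) = 1.406, G_2 = 10^(19.7/10) = 93.33
  Stage 3: F_3 = 10^(9.29/10) = 8.492, G_3 = 10^(−9.29/10) = 0.1178
  Stage 4: F_4 = 10^(7.45/10) = 5.559, G_4 = 10^(14.6/10) = 28.84
Friis cascade:
  F = 1.059 + (1.406 − 1)/0.9447 + (8.492 − 1)/88.17 + (5.559 − 1)/10.38 = 2.012
NF = 10 log₁₀(2.012) = 3.04 dB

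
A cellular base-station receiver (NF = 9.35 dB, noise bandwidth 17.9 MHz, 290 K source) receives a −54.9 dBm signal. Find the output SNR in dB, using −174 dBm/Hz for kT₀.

Noise floor: N = −174 + 10 log₁₀(B) + NF
10 log₁₀(1.79×10⁷) = 72.53 dB
N = −174 + 72.53 + 9.35 = −92.12 dBm
SNR = P_sig − N = −54.9 − (−92.12) = 37.22 dB → 37.2 dB

37.2 dB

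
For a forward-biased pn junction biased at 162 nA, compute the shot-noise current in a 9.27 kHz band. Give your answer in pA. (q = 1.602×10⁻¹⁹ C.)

I_n = √(2qI·B)
2qI·B = 2 × 1.602×10⁻¹⁹ × 1.62×10⁻⁷ × 9.27×10³ = 4.81×10⁻²² A²
I_n = √(4.81×10⁻²²) = 2.19×10⁻¹¹ A = 21.9 pA

21.9 pA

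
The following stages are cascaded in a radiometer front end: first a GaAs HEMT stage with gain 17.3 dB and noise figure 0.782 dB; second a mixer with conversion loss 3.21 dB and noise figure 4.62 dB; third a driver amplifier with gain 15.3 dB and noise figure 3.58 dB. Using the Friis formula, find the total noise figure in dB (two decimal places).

Convert to linear (a loss of L dB is a gain of −L dB): F_i = 10^(NF_i/10), G_i = 10^(G_i,dB/10)
  Stage 1: F_1 = 10^(0.782/10) = 1.197, G_1 = 10^(17.3/10) = 53.70
  Stage 2: F_2 = 10^(4.62/10) = 2.897, G_2 = 10^(−3.21/10) = 0.4775
  Stage 3: F_3 = 10^(3.58/10) = 2.280, G_3 = 10^(15.3/10) = 33.88
Friis cascade:
  F = 1.197 + (2.897 − 1)/53.70 + (2.280 − 1)/25.64 = 1.283
NF = 10 log₁₀(1.283) = 1.08 dB

1.08 dB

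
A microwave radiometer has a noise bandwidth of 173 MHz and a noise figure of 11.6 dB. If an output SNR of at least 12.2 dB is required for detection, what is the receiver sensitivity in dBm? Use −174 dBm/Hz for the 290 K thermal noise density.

Sensitivity = −174 + 10 log₁₀(B) + NF + SNR_min
= −174 + 82.38 + 11.6 + 12.2
= −67.82 dBm → −67.8 dBm

−67.8 dBm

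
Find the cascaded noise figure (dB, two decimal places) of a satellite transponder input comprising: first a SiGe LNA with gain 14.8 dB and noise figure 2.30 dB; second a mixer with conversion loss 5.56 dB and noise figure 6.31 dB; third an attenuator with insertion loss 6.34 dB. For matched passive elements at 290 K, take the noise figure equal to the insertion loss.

3.43 dB

Convert to linear (a loss of L dB is a gain of −L dB): F_i = 10^(NF_i/10), G_i = 10^(G_i,dB/10)
  Stage 1: F_1 = 10^(2.30/10) = 1.698, G_1 = 10^(14.8/10) = 30.20
  Stage 2: F_2 = 10^(6.31/10) = 4.276, G_2 = 10^(−5.56/10) = 0.2780
  Stage 3: F_3 = 10^(6.34/10) = 4.305, G_3 = 10^(−6.34/10) = 0.2323
Friis cascade:
  F = 1.698 + (4.276 − 1)/30.20 + (4.305 − 1)/8.395 = 2.200
NF = 10 log₁₀(2.200) = 3.43 dB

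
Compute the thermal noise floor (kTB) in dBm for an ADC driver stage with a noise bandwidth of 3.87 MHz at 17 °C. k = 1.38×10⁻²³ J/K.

T = 17 °C + 273.15 = 290.15 K
P_n = kTB = 1.38×10⁻²³ × 290.15 × 3.87×10⁶ = 1.55×10⁻¹⁴ W
In dBm: 10 log₁₀(1.55×10⁻¹⁴ / 10⁻³) = −108.1 dBm

−108.1 dBm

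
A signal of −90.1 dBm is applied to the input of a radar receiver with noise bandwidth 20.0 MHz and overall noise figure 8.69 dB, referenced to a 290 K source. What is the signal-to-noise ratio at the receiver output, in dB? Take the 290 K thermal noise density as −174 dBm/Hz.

2.2 dB

Noise floor: N = −174 + 10 log₁₀(B) + NF
10 log₁₀(2.00×10⁷) = 73.01 dB
N = −174 + 73.01 + 8.69 = −92.30 dBm
SNR = P_sig − N = −90.1 − (−92.30) = 2.20 dB → 2.2 dB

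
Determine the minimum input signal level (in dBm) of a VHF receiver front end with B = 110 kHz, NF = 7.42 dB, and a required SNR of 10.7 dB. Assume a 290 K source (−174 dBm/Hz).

−105.5 dBm

Sensitivity = −174 + 10 log₁₀(B) + NF + SNR_min
= −174 + 50.41 + 7.42 + 10.7
= −105.47 dBm → −105.5 dBm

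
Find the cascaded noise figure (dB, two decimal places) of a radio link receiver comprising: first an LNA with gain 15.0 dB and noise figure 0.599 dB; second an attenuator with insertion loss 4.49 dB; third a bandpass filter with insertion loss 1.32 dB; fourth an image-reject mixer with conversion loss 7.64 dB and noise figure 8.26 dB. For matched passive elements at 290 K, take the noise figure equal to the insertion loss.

Convert to linear (a loss of L dB is a gain of −L dB): F_i = 10^(NF_i/10), G_i = 10^(G_i,dB/10)
  Stage 1: F_1 = 10^(0.599/10) = 1.148, G_1 = 10^(15.0/10) = 31.62
  Stage 2: F_2 = 10^(4.49/10) = 2.812, G_2 = 10^(−4.49/10) = 0.3556
  Stage 3: F_3 = 10^(1.32/10) = 1.355, G_3 = 10^(−1.32/10) = 0.7379
  Stage 4: F_4 = 10^(8.26/10) = 6.699, G_4 = 10^(−7.64/10) = 0.1722
Friis cascade:
  F = 1.148 + (2.812 − 1)/31.62 + (1.355 − 1)/11.25 + (6.699 − 1)/8.299 = 1.924
NF = 10 log₁₀(1.924) = 2.84 dB

2.84 dB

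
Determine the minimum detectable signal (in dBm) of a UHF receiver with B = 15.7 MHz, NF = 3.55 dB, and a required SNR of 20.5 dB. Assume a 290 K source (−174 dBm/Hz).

−78.0 dBm

Sensitivity = −174 + 10 log₁₀(B) + NF + SNR_min
= −174 + 71.96 + 3.55 + 20.5
= −77.99 dBm → −78.0 dBm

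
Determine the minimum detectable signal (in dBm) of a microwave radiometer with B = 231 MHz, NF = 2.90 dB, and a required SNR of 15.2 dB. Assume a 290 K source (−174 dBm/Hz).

−72.3 dBm

Sensitivity = −174 + 10 log₁₀(B) + NF + SNR_min
= −174 + 83.64 + 2.90 + 15.2
= −72.26 dBm → −72.3 dBm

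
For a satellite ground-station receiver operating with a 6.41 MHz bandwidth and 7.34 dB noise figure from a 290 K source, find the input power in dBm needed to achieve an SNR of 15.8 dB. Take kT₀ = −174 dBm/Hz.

−82.8 dBm

Sensitivity = −174 + 10 log₁₀(B) + NF + SNR_min
= −174 + 68.07 + 7.34 + 15.8
= −82.79 dBm → −82.8 dBm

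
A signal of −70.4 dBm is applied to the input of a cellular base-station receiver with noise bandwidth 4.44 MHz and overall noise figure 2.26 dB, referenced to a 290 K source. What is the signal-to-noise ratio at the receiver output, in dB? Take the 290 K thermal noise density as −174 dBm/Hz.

34.9 dB

Noise floor: N = −174 + 10 log₁₀(B) + NF
10 log₁₀(4.44×10⁶) = 66.47 dB
N = −174 + 66.47 + 2.26 = −105.27 dBm
SNR = P_sig − N = −70.4 − (−105.27) = 34.87 dB → 34.9 dB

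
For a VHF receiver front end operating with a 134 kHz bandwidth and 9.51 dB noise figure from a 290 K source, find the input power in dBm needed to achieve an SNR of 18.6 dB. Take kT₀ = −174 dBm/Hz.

Sensitivity = −174 + 10 log₁₀(B) + NF + SNR_min
= −174 + 51.27 + 9.51 + 18.6
= −94.62 dBm → −94.6 dBm

−94.6 dBm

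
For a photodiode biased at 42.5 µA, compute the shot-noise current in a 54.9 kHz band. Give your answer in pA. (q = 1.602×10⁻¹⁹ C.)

I_n = √(2qI·B)
2qI·B = 2 × 1.602×10⁻¹⁹ × 4.25×10⁻⁵ × 5.49×10⁴ = 7.48×10⁻¹⁹ A²
I_n = √(7.48×10⁻¹⁹) = 8.65×10⁻¹⁰ A = 865 pA

865 pA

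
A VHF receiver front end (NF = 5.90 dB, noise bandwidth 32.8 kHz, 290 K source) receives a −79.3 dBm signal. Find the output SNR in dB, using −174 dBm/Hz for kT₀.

Noise floor: N = −174 + 10 log₁₀(B) + NF
10 log₁₀(3.28×10⁴) = 45.16 dB
N = −174 + 45.16 + 5.90 = −122.94 dBm
SNR = P_sig − N = −79.3 − (−122.94) = 43.64 dB → 43.6 dB

43.6 dB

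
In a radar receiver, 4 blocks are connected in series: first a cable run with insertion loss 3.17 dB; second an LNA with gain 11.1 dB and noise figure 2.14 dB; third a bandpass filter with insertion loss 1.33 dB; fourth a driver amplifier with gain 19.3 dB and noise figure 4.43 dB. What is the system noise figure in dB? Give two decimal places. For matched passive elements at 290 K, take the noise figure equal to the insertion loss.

5.85 dB

Convert to linear (a loss of L dB is a gain of −L dB): F_i = 10^(NF_i/10), G_i = 10^(G_i,dB/10)
  Stage 1: F_1 = 10^(3.17/10) = 2.075, G_1 = 10^(−3.17/10) = 0.4819
  Stage 2: F_2 = 10^(2.14/10) = 1.637, G_2 = 10^(11.1/10) = 12.88
  Stage 3: F_3 = 10^(1.33/10) = 1.358, G_3 = 10^(−1.33/10) = 0.7362
  Stage 4: F_4 = 10^(4.43/10) = 2.773, G_4 = 10^(19.3/10) = 85.11
Friis cascade:
  F = 2.075 + (1.637 − 1)/0.4819 + (1.358 − 1)/6.209 + (2.773 − 1)/4.571 = 3.842
NF = 10 log₁₀(3.842) = 5.85 dB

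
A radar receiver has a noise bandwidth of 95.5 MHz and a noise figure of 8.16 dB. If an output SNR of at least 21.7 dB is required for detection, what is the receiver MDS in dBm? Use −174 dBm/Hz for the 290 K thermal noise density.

Sensitivity = −174 + 10 log₁₀(B) + NF + SNR_min
= −174 + 79.8 + 8.16 + 21.7
= −64.34 dBm → −64.3 dBm

−64.3 dBm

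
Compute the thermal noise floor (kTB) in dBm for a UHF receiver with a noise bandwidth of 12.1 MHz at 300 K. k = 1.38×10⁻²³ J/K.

P_n = kTB = 1.38×10⁻²³ × 300 × 1.21×10⁷ = 5.01×10⁻¹⁴ W
In dBm: 10 log₁₀(5.01×10⁻¹⁴ / 10⁻³) = −103.0 dBm

−103.0 dBm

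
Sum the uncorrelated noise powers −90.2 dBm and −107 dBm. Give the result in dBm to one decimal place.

Convert to linear, add, convert back:
P₁ = 9.55×10⁻¹³ W, P₂ = 2.00×10⁻¹⁴ W
P_tot = 9.75×10⁻¹³ W → 10 log₁₀(P_tot / 10⁻³) = −90.1 dBm

−90.1 dBm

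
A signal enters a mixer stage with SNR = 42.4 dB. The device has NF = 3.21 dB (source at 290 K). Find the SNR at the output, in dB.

By definition F = SNR_in/SNR_out, so in dB: SNR_out = SNR_in − NF
SNR_out = 42.4 − 3.21 = 39.19 dB

39.19 dB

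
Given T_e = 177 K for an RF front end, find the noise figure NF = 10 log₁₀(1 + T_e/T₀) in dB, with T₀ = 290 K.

F = 1 + T_e/T₀ = 1 + 177/290 = 1.61034
NF = 10 log₁₀(1.61034) = 2.07 dB

2.07 dB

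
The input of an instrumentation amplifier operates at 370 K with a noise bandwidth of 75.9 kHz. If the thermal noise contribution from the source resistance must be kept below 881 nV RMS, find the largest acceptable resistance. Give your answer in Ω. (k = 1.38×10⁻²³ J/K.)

501 Ω

Johnson–Nyquist: V_n = √(4kTRB) ⇒ R = V_n² / (4kTB)
4kTB = 4 × 1.38×10⁻²³ × 370 × 7.59×10⁴ = 1.55×10⁻¹⁵
R = (8.81×10⁻⁷)² / 1.55×10⁻¹⁵ = 5.01×10² Ω = 501 Ω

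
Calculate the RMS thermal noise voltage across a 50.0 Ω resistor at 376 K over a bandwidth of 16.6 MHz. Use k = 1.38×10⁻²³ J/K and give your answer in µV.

V_n = √(4kTRB)
4kTRB = 4 × 1.38×10⁻²³ × 376 × 5.00×10¹ × 1.66×10⁷ = 1.72×10⁻¹¹ V²
V_n = √(1.72×10⁻¹¹) = 4.15×10⁻⁶ V = 4.15 µV

4.15 µV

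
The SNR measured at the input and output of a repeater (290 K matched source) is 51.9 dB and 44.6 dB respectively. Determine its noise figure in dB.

NF (dB) = SNR_in(dB) − SNR_out(dB) when the source is at T₀
NF = 51.9 − 44.6 = 7.3 dB

7.3 dB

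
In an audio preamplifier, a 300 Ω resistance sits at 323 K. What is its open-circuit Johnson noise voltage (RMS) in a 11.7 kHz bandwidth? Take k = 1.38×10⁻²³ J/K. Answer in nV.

V_n = √(4kTRB)
4kTRB = 4 × 1.38×10⁻²³ × 323 × 3.00×10² × 1.17×10⁴ = 6.26×10⁻¹⁴ V²
V_n = √(6.26×10⁻¹⁴) = 2.50×10⁻⁷ V = 250 nV

250 nV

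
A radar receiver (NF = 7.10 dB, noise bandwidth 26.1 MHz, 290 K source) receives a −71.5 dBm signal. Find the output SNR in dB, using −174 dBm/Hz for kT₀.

21.2 dB

Noise floor: N = −174 + 10 log₁₀(B) + NF
10 log₁₀(2.61×10⁷) = 74.17 dB
N = −174 + 74.17 + 7.10 = −92.73 dBm
SNR = P_sig − N = −71.5 − (−92.73) = 21.23 dB → 21.2 dB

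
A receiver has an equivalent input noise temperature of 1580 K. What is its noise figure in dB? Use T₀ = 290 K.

F = 1 + T_e/T₀ = 1 + 1580/290 = 6.44828
NF = 10 log₁₀(6.44828) = 8.09 dB

8.09 dB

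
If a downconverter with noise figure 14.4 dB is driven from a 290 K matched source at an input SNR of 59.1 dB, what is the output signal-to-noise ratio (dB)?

44.7 dB

By definition F = SNR_in/SNR_out, so in dB: SNR_out = SNR_in − NF
SNR_out = 59.1 − 14.4 = 44.7 dB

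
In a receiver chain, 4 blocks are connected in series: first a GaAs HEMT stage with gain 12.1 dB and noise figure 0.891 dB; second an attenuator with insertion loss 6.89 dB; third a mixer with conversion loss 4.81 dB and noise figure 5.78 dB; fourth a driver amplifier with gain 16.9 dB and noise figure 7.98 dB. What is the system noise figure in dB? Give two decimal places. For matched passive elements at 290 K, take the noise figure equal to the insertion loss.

Convert to linear (a loss of L dB is a gain of −L dB): F_i = 10^(NF_i/10), G_i = 10^(G_i,dB/10)
  Stage 1: F_1 = 10^(0.891/10) = 1.228, G_1 = 10^(12.1/10) = 16.22
  Stage 2: F_2 = 10^(6.89/10) = 4.887, G_2 = 10^(−6.89/10) = 0.2046
  Stage 3: F_3 = 10^(5.78/10) = 3.784, G_3 = 10^(−4.81/10) = 0.3304
  Stage 4: F_4 = 10^(7.98/10) = 6.281, G_4 = 10^(16.9/10) = 48.98
Friis cascade:
  F = 1.228 + (4.887 − 1)/16.22 + (3.784 − 1)/3.319 + (6.281 − 1)/1.096 = 7.122
NF = 10 log₁₀(7.122) = 8.53 dB

8.53 dB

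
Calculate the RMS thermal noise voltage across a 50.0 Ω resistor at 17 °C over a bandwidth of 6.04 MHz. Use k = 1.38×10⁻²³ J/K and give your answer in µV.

2.20 µV

T = 17 °C + 273.15 = 290.15 K
V_n = √(4kTRB)
4kTRB = 4 × 1.38×10⁻²³ × 290.15 × 5.00×10¹ × 6.04×10⁶ = 4.84×10⁻¹² V²
V_n = √(4.84×10⁻¹²) = 2.20×10⁻⁶ V = 2.20 µV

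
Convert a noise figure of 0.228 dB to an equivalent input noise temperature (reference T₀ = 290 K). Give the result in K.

F = 10^(0.228/10) = 1.0539
T_e = (F − 1)·T₀ = (1.0539 − 1) × 290 = 15.6 K

15.6 K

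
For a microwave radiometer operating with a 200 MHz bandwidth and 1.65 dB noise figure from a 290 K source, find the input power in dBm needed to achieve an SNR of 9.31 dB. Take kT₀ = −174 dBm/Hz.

−80.0 dBm

Sensitivity = −174 + 10 log₁₀(B) + NF + SNR_min
= −174 + 83.01 + 1.65 + 9.31
= −80.03 dBm → −80.0 dBm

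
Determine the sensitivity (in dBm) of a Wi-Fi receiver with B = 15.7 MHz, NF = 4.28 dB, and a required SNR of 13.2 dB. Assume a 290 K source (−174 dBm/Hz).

Sensitivity = −174 + 10 log₁₀(B) + NF + SNR_min
= −174 + 71.96 + 4.28 + 13.2
= −84.56 dBm → −84.6 dBm

−84.6 dBm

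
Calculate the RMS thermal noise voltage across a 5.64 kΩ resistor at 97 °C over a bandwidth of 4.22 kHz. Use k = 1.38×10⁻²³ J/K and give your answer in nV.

697 nV

T = 97 °C + 273.15 = 370.15 K
V_n = √(4kTRB)
4kTRB = 4 × 1.38×10⁻²³ × 370.15 × 5.64×10³ × 4.22×10³ = 4.86×10⁻¹³ V²
V_n = √(4.86×10⁻¹³) = 6.97×10⁻⁷ V = 697 nV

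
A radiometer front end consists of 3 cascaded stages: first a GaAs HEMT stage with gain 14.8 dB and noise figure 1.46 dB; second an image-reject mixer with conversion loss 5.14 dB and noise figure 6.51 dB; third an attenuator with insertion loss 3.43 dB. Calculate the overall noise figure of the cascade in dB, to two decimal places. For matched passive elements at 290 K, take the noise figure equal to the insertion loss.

2.16 dB

Convert to linear (a loss of L dB is a gain of −L dB): F_i = 10^(NF_i/10), G_i = 10^(G_i,dB/10)
  Stage 1: F_1 = 10^(1.46/10) = 1.400, G_1 = 10^(14.8/10) = 30.20
  Stage 2: F_2 = 10^(6.51/10) = 4.477, G_2 = 10^(−5.14/10) = 0.3062
  Stage 3: F_3 = 10^(3.43/10) = 2.203, G_3 = 10^(−3.43/10) = 0.4539
Friis cascade:
  F = 1.400 + (4.477 − 1)/30.20 + (2.203 − 1)/9.247 = 1.645
NF = 10 log₁₀(1.645) = 2.16 dB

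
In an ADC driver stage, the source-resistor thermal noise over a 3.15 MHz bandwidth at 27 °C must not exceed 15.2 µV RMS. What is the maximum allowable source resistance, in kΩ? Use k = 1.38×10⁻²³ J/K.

T = 27 °C + 273.15 = 300.15 K
Johnson–Nyquist: V_n = √(4kTRB) ⇒ R = V_n² / (4kTB)
4kTB = 4 × 1.38×10⁻²³ × 300.15 × 3.15×10⁶ = 5.22×10⁻¹⁴
R = (1.52×10⁻⁵)² / 5.22×10⁻¹⁴ = 4.43×10³ Ω = 4.43 kΩ

4.43 kΩ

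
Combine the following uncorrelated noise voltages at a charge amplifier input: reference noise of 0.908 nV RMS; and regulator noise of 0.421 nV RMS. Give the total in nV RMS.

1.00 nV

Uncorrelated sources add in power (mean-square): V_tot = √(ΣV_i²)
V_tot = √[(9.08×10⁻¹⁰)² + (4.21×10⁻¹⁰)²] = 1.00×10⁻⁹ V = 1.00 nV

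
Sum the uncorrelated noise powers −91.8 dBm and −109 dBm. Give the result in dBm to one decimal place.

Convert to linear, add, convert back:
P₁ = 6.61×10⁻¹³ W, P₂ = 1.26×10⁻¹⁴ W
P_tot = 6.73×10⁻¹³ W → 10 log₁₀(P_tot / 10⁻³) = −91.7 dBm

−91.7 dBm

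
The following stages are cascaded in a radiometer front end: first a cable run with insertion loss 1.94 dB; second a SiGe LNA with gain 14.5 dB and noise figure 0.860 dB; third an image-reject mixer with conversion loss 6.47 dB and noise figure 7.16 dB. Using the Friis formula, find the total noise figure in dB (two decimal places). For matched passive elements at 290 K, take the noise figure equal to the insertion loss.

3.30 dB

Convert to linear (a loss of L dB is a gain of −L dB): F_i = 10^(NF_i/10), G_i = 10^(G_i,dB/10)
  Stage 1: F_1 = 10^(1.94/10) = 1.563, G_1 = 10^(−1.94/10) = 0.6397
  Stage 2: F_2 = 10^(0.860/10) = 1.219, G_2 = 10^(14.5/10) = 28.18
  Stage 3: F_3 = 10^(7.16/10) = 5.200, G_3 = 10^(−6.47/10) = 0.2254
Friis cascade:
  F = 1.563 + (1.219 − 1)/0.6397 + (5.200 − 1)/18.03 = 2.138
NF = 10 log₁₀(2.138) = 3.30 dB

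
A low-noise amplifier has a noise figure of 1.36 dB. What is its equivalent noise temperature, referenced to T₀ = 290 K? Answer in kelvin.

107 K

F = 10^(1.36/10) = 1.36773
T_e = (F − 1)·T₀ = (1.36773 − 1) × 290 = 107 K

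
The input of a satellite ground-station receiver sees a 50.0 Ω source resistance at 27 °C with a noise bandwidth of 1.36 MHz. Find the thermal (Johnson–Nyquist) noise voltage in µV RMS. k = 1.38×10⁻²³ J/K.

T = 27 °C + 273.15 = 300.15 K
V_n = √(4kTRB)
4kTRB = 4 × 1.38×10⁻²³ × 300.15 × 5.00×10¹ × 1.36×10⁶ = 1.13×10⁻¹² V²
V_n = √(1.13×10⁻¹²) = 1.06×10⁻⁶ V = 1.06 µV

1.06 µV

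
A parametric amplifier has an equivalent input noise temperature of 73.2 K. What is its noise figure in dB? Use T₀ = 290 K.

0.977 dB

F = 1 + T_e/T₀ = 1 + 73.2/290 = 1.25241
NF = 10 log₁₀(1.25241) = 0.977 dB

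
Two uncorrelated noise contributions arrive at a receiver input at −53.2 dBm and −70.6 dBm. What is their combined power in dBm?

Convert to linear, add, convert back:
P₁ = 4.79×10⁻⁹ W, P₂ = 8.71×10⁻¹¹ W
P_tot = 4.87×10⁻⁹ W → 10 log₁₀(P_tot / 10⁻³) = −53.1 dBm

−53.1 dBm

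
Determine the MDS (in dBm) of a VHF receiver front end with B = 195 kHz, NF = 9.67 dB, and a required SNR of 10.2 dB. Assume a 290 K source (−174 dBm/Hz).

Sensitivity = −174 + 10 log₁₀(B) + NF + SNR_min
= −174 + 52.9 + 9.67 + 10.2
= −101.23 dBm → −101.2 dBm

−101.2 dBm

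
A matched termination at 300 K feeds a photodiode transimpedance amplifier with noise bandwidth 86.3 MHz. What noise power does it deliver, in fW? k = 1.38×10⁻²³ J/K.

P_n = kTB = 1.38×10⁻²³ × 300 × 8.63×10⁷ = 3.57×10⁻¹³ W = 357 fW

357 fW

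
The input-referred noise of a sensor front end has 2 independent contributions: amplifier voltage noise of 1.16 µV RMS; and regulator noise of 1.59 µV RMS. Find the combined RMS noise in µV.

Uncorrelated sources add in power (mean-square): V_tot = √(ΣV_i²)
V_tot = √[(1.16×10⁻⁶)² + (1.59×10⁻⁶)²] = 1.97×10⁻⁶ V = 1.97 µV

1.97 µV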